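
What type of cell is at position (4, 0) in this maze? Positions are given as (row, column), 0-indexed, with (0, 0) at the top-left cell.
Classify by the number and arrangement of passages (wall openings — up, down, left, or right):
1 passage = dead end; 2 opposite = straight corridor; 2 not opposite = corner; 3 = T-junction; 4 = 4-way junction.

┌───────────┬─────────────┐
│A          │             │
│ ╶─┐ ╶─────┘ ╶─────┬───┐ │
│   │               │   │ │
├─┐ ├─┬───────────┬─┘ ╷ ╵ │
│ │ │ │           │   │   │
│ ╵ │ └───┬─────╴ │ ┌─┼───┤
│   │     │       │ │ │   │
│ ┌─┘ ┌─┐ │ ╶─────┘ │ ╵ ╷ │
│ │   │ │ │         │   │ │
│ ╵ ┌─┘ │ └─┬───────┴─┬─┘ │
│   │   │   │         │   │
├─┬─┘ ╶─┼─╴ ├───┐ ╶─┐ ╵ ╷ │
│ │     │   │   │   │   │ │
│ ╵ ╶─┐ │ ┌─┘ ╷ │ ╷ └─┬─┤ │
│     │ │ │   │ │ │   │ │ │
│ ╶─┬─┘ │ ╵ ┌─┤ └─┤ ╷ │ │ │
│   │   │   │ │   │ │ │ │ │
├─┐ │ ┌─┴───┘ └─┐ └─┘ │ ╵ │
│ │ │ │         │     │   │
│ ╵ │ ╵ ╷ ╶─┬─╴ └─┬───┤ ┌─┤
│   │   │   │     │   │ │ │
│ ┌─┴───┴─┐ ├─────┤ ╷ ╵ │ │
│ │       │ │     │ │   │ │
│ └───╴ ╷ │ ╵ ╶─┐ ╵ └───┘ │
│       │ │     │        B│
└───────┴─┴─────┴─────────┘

Checking cell at (4, 0):
Number of passages: 2
Cell type: straight corridor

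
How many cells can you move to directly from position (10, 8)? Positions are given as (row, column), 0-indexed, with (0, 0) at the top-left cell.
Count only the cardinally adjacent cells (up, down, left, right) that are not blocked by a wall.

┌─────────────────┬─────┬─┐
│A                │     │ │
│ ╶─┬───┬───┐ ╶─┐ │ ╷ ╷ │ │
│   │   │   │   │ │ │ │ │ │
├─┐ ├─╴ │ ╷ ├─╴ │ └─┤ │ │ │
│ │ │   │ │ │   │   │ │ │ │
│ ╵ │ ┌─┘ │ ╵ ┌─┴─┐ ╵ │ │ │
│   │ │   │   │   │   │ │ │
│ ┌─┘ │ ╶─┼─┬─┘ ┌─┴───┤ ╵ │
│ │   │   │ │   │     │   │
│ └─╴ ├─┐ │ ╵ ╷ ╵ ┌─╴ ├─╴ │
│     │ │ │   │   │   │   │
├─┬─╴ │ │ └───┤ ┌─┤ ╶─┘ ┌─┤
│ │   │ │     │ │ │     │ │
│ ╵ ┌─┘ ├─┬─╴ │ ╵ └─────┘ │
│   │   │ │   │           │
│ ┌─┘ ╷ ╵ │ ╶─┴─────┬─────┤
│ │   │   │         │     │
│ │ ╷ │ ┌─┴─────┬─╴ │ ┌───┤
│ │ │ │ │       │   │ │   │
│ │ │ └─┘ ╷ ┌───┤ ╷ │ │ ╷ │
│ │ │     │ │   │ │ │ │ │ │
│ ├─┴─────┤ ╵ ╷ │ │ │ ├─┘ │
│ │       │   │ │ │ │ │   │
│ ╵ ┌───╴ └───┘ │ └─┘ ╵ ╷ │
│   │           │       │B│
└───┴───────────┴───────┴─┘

Checking passable neighbors of (10, 8):
Neighbors: (9, 8), (11, 8)
Count: 2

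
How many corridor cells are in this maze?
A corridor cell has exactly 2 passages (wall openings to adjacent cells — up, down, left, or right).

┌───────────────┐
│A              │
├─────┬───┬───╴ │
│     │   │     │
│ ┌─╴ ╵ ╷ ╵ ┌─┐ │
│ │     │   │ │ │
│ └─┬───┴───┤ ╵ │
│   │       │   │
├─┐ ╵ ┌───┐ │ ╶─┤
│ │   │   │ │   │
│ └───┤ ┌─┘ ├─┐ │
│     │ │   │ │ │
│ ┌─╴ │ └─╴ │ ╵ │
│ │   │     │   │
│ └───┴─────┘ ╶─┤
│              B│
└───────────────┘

Counting cells with exactly 2 passages:
Total corridor cells: 48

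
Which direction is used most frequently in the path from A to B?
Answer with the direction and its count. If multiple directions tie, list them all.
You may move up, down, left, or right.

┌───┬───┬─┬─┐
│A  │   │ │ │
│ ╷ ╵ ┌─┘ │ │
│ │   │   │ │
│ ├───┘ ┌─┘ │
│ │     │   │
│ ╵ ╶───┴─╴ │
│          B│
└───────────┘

Directions: down, down, down, right, right, right, right, right
Counts: {'down': 3, 'right': 5}
Most common: right (5 times)

Solution:

┌───┬───┬─┬─┐
│A  │   │ │ │
│ ╷ ╵ ┌─┘ │ │
│↓│   │   │ │
│ ├───┘ ┌─┘ │
│↓│     │   │
│ ╵ ╶───┴─╴ │
│↳ → → → → B│
└───────────┘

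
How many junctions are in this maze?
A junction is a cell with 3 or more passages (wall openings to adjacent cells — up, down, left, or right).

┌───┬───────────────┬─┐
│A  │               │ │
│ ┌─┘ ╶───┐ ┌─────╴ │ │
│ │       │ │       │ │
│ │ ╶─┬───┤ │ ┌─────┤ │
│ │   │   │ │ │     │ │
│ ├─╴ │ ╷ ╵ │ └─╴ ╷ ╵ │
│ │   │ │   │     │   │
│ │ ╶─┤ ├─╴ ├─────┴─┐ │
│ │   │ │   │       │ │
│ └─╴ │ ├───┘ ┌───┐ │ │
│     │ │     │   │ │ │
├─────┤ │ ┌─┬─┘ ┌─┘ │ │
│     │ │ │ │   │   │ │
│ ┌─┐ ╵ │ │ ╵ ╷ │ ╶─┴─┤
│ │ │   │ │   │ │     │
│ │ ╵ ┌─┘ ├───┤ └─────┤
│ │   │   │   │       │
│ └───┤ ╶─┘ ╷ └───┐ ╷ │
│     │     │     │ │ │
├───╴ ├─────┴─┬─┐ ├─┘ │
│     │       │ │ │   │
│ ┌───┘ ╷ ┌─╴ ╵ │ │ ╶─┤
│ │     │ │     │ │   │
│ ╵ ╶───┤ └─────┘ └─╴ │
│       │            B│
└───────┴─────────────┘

Checking each cell for number of passages:

Junctions found (3+ passages):
  (0, 5): 3 passages
  (1, 2): 3 passages
  (2, 8): 3 passages
  (3, 5): 3 passages
  (3, 10): 3 passages
  (6, 7): 3 passages
  (7, 2): 3 passages
  (8, 9): 3 passages
  (10, 4): 3 passages
  (11, 6): 3 passages
  (12, 1): 3 passages
  (12, 8): 3 passages
Total junctions: 12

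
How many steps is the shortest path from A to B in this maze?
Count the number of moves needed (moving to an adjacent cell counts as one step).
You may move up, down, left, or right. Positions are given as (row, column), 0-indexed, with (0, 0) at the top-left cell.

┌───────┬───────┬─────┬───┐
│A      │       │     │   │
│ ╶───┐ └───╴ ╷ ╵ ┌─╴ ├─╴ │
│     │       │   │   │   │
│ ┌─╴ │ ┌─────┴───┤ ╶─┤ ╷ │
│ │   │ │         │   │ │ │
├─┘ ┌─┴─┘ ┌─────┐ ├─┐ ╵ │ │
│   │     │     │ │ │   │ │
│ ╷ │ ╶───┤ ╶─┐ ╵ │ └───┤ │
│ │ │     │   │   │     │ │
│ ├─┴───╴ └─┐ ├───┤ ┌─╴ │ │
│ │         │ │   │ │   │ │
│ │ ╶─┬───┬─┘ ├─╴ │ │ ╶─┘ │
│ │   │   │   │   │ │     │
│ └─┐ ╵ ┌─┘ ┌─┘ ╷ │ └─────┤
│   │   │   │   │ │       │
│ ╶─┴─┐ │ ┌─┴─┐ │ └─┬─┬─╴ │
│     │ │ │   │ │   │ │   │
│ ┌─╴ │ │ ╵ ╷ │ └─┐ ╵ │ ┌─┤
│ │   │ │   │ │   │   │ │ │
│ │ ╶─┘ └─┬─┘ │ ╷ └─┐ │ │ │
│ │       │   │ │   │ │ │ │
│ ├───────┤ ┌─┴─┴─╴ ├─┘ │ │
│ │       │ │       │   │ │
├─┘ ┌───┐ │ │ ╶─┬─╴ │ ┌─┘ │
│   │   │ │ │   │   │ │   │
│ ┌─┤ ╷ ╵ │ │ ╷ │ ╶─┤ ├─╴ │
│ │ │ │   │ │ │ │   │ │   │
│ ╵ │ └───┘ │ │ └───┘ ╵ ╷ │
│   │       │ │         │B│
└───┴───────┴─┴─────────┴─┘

Using BFS to find shortest path:
Start: (0, 0), End: (14, 12)
Path found:
(0,0) → (0,1) → (0,2) → (0,3) → (1,3) → (1,4) → (1,5) → (1,6) → (0,6) → (0,7) → (1,7) → (1,8) → (0,8) → (0,9) → (0,10) → (1,10) → (1,9) → (2,9) → (2,10) → (3,10) → (3,11) → (2,11) → (1,11) → (1,12) → (2,12) → (3,12) → (4,12) → (5,12) → (6,12) → (6,11) → (6,10) → (5,10) → (5,11) → (4,11) → (4,10) → (4,9) → (5,9) → (6,9) → (7,9) → (7,10) → (7,11) → (7,12) → (8,12) → (8,11) → (9,11) → (10,11) → (11,11) → (11,10) → (12,10) → (13,10) → (14,10) → (14,11) → (13,11) → (13,12) → (14,12)
Number of steps: 54

Solution:

┌───────┬───────┬─────┬───┐
│A → → ↓│    ↱ ↓│↱ → ↓│   │
│ ╶───┐ └───╴ ╷ ╵ ┌─╴ ├─╴ │
│     │↳ → → ↑│↳ ↑│↓ ↲│↱ ↓│
│ ┌─╴ │ ┌─────┴───┤ ╶─┤ ╷ │
│ │   │ │         │↳ ↓│↑│↓│
├─┘ ┌─┴─┘ ┌─────┐ ├─┐ ╵ │ │
│   │     │     │ │ │↳ ↑│↓│
│ ╷ │ ╶───┤ ╶─┐ ╵ │ └───┤ │
│ │ │     │   │   │↓ ← ↰│↓│
│ ├─┴───╴ └─┐ ├───┤ ┌─╴ │ │
│ │         │ │   │↓│↱ ↑│↓│
│ │ ╶─┬───┬─┘ ├─╴ │ │ ╶─┘ │
│ │   │   │   │   │↓│↑ ← ↲│
│ └─┐ ╵ ┌─┘ ┌─┘ ╷ │ └─────┤
│   │   │   │   │ │↳ → → ↓│
│ ╶─┴─┐ │ ┌─┴─┐ │ └─┬─┬─╴ │
│     │ │ │   │ │   │ │↓ ↲│
│ ┌─╴ │ │ ╵ ╷ │ └─┐ ╵ │ ┌─┤
│ │   │ │   │ │   │   │↓│ │
│ │ ╶─┘ └─┬─┘ │ ╷ └─┐ │ │ │
│ │       │   │ │   │ │↓│ │
│ ├───────┤ ┌─┴─┴─╴ ├─┘ │ │
│ │       │ │       │↓ ↲│ │
├─┘ ┌───┐ │ │ ╶─┬─╴ │ ┌─┘ │
│   │   │ │ │   │   │↓│   │
│ ┌─┤ ╷ ╵ │ │ ╷ │ ╶─┤ ├─╴ │
│ │ │ │   │ │ │ │   │↓│↱ ↓│
│ ╵ │ └───┘ │ │ └───┘ ╵ ╷ │
│   │       │ │      ↳ ↑│B│
└───┴───────┴─┴─────────┴─┘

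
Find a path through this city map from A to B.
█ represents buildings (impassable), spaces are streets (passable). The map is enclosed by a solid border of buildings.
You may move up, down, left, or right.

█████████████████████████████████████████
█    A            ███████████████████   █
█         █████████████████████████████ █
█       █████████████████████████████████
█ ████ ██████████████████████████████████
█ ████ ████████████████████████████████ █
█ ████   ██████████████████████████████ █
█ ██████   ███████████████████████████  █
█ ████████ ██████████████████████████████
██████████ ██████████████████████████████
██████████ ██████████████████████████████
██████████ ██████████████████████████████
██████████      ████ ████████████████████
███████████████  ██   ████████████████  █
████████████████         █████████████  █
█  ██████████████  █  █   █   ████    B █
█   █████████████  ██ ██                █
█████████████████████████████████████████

Finding the shortest path from A to B:
Movement: cardinal only
Path length: 49 steps
Directions: down → down → right → down → down → down → right → right → down → right → right → down → down → down → down → down → right → right → right → right → right → down → right → down → right → right → right → right → right → right → right → down → right → down → right → right → right → right → right → right → right → right → right → right → up → right → right → right → right

Solution:

█████████████████████████████████████████
█    A            ███████████████████   █
█    ↓    █████████████████████████████ █
█    ↳↓ █████████████████████████████████
█ ████↓██████████████████████████████████
█ ████↓████████████████████████████████ █
█ ████↳→↓██████████████████████████████ █
█ ██████↳→↓███████████████████████████  █
█ ████████↓██████████████████████████████
██████████↓██████████████████████████████
██████████↓██████████████████████████████
██████████↓██████████████████████████████
██████████↳→→→→↓████ ████████████████████
███████████████↳↓██   ████████████████  █
████████████████↳→→→→→→↓ █████████████  █
█  ██████████████  █  █↳↓ █   ████↱→→→B █
█   █████████████  ██ ██↳→→→→→→→→→↑     █
█████████████████████████████████████████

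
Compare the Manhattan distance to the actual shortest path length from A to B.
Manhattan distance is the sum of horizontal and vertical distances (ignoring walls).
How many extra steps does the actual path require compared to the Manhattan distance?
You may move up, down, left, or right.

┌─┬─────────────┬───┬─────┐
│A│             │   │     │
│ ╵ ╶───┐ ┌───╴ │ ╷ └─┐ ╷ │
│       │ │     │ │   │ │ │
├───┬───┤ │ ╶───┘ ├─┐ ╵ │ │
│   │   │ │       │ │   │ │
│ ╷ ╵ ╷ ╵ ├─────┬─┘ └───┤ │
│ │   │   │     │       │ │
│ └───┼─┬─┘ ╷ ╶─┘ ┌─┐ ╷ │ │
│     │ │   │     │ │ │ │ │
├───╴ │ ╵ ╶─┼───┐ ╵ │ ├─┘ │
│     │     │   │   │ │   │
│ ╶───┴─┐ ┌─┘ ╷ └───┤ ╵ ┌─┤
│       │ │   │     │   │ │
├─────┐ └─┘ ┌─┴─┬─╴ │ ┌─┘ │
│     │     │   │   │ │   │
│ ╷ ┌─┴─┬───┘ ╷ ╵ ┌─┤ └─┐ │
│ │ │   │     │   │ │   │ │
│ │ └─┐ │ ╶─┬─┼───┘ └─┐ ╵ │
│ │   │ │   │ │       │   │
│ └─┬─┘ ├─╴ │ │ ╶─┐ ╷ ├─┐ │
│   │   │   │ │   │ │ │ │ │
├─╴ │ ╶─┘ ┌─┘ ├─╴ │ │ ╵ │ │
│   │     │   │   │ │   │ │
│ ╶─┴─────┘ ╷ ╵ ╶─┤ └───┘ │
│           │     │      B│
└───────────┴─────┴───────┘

Manhattan distance: |12 - 0| + |12 - 0| = 24
Actual path length: 42
Extra steps: 42 - 24 = 18

Solution:

┌─┬─────────────┬───┬─────┐
│A│↱ → → → → → ↓│↱ ↓│  ↱ ↓│
│ ╵ ╶───┐ ┌───╴ │ ╷ └─┐ ╷ │
│↳ ↑    │ │↓ ← ↲│↑│↳ ↓│↑│↓│
├───┬───┤ │ ╶───┘ ├─┐ ╵ │ │
│   │   │ │↳ → → ↑│ │↳ ↑│↓│
│ ╷ ╵ ╷ ╵ ├─────┬─┘ └───┤ │
│ │   │   │     │       │↓│
│ └───┼─┬─┘ ╷ ╶─┘ ┌─┐ ╷ │ │
│     │ │   │     │ │ │ │↓│
├───╴ │ ╵ ╶─┼───┐ ╵ │ ├─┘ │
│     │     │   │   │ │↓ ↲│
│ ╶───┴─┐ ┌─┘ ╷ └───┤ ╵ ┌─┤
│       │ │   │     │↓ ↲│ │
├─────┐ └─┘ ┌─┴─┬─╴ │ ┌─┘ │
│     │     │   │   │↓│   │
│ ╷ ┌─┴─┬───┘ ╷ ╵ ┌─┤ └─┐ │
│ │ │   │     │   │ │↳ ↓│ │
│ │ └─┐ │ ╶─┬─┼───┘ └─┐ ╵ │
│ │   │ │   │ │       │↳ ↓│
│ └─┬─┘ ├─╴ │ │ ╶─┐ ╷ ├─┐ │
│   │   │   │ │   │ │ │ │↓│
├─╴ │ ╶─┘ ┌─┘ ├─╴ │ │ ╵ │ │
│   │     │   │   │ │   │↓│
│ ╶─┴─────┘ ╷ ╵ ╶─┤ └───┘ │
│           │     │      B│
└───────────┴─────┴───────┘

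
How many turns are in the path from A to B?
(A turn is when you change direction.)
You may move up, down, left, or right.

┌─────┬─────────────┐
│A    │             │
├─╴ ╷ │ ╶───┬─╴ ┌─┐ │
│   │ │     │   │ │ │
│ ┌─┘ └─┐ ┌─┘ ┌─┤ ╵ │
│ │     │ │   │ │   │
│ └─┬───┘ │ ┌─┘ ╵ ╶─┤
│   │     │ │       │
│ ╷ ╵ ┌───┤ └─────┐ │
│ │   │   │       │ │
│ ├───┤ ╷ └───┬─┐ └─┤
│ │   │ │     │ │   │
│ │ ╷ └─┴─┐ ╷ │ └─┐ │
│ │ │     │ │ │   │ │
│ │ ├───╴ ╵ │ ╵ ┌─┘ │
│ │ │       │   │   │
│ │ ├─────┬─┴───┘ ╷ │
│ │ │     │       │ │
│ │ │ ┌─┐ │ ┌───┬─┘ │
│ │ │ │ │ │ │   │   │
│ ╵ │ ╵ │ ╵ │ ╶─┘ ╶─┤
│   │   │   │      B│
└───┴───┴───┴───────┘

Directions: right, down, left, down, down, right, down, right, up, right, right, up, up, left, up, right, right, right, right, down, left, down, left, down, down, right, right, right, down, right, down, down, down, down, left, down, right
Number of turns: 24

Solution:

┌─────┬─────────────┐
│A ↓  │↱ → → → ↓    │
├─╴ ╷ │ ╶───┬─╴ ┌─┐ │
│↓ ↲│ │↑ ↰  │↓ ↲│ │ │
│ ┌─┘ └─┐ ┌─┘ ┌─┤ ╵ │
│↓│     │↑│↓ ↲│ │   │
│ └─┬───┘ │ ┌─┘ ╵ ╶─┤
│↳ ↓│↱ → ↑│↓│       │
│ ╷ ╵ ┌───┤ └─────┐ │
│ │↳ ↑│   │↳ → → ↓│ │
│ ├───┤ ╷ └───┬─┐ └─┤
│ │   │ │     │ │↳ ↓│
│ │ ╷ └─┴─┐ ╷ │ └─┐ │
│ │ │     │ │ │   │↓│
│ │ ├───╴ ╵ │ ╵ ┌─┘ │
│ │ │       │   │  ↓│
│ │ ├─────┬─┴───┘ ╷ │
│ │ │     │       │↓│
│ │ │ ┌─┐ │ ┌───┬─┘ │
│ │ │ │ │ │ │   │↓ ↲│
│ ╵ │ ╵ │ ╵ │ ╶─┘ ╶─┤
│   │   │   │    ↳ B│
└───┴───┴───┴───────┘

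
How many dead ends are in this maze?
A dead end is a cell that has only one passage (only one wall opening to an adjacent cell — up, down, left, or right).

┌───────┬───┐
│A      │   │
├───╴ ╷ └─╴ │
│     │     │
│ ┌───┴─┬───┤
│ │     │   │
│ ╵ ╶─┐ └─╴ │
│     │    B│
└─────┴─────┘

Checking each cell for number of passages:

Dead ends found at positions:
  (0, 0)
  (0, 4)
  (2, 4)
  (3, 2)
Total dead ends: 4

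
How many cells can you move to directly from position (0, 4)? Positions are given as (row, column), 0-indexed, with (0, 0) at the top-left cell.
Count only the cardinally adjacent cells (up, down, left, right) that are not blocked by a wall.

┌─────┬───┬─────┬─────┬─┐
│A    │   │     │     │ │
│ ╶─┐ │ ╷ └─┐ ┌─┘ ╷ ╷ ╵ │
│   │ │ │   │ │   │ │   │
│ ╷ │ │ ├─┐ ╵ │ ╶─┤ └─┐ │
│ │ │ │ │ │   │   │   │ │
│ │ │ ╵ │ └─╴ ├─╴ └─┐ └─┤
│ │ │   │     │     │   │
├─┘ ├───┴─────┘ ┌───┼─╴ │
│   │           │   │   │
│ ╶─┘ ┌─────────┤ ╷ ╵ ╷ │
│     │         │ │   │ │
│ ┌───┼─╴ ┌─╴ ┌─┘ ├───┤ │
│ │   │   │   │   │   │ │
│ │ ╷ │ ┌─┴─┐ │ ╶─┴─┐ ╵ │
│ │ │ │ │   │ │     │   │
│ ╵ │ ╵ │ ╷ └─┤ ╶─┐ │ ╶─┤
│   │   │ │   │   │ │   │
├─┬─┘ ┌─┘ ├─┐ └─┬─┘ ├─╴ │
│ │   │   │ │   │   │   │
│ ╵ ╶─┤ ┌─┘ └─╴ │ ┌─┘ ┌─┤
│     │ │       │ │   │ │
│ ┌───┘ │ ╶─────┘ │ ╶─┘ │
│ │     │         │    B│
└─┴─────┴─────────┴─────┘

Checking passable neighbors of (0, 4):
Neighbors: (1, 4), (0, 3)
Count: 2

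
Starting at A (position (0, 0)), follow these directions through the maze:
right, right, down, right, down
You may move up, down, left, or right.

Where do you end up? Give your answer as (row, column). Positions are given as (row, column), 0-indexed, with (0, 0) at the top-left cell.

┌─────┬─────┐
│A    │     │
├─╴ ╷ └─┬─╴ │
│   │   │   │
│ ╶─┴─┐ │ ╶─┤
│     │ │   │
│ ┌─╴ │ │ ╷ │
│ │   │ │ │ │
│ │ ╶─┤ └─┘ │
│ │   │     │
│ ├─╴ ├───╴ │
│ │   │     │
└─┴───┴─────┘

Following directions step by step:
Start: (0, 0)
  right: (0, 0) → (0, 1)
  right: (0, 1) → (0, 2)
  down: (0, 2) → (1, 2)
  right: (1, 2) → (1, 3)
  down: (1, 3) → (2, 3)
Final position: (2, 3)

Path taken:

┌─────┬─────┐
│A → ↓│     │
├─╴ ╷ └─┬─╴ │
│   │↳ ↓│   │
│ ╶─┴─┐ │ ╶─┤
│     │B│   │
│ ┌─╴ │ │ ╷ │
│ │   │ │ │ │
│ │ ╶─┤ └─┘ │
│ │   │     │
│ ├─╴ ├───╴ │
│ │   │     │
└─┴───┴─────┘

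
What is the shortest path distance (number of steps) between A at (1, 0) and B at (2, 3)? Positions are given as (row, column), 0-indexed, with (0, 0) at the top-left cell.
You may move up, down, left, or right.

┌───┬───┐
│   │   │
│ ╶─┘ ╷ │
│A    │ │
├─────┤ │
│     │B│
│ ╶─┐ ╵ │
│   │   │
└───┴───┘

Finding path from (1, 0) to (2, 3):
Path: (1,0) → (1,1) → (1,2) → (0,2) → (0,3) → (1,3) → (2,3)
Distance: 6 steps

Solution:

┌───┬───┐
│   │↱ ↓│
│ ╶─┘ ╷ │
│A → ↑│↓│
├─────┤ │
│     │B│
│ ╶─┐ ╵ │
│   │   │
└───┴───┘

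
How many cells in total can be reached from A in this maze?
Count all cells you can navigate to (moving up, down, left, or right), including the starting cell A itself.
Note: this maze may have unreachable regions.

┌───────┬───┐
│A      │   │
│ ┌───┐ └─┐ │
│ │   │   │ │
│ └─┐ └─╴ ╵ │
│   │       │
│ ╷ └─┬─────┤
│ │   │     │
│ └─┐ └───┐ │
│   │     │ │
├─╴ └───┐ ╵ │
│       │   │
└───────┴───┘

Using BFS/flood-fill to find all reachable cells from A:
Maze size: 6 × 6 = 36 total cells
All cells are reachable — the maze is fully connected.
Reachable cells: 36

Reachable region (· marks reachable cells):

┌───────┬───┐
│A · · ·│· ·│
│ ┌───┐ └─┐ │
│·│· ·│· ·│·│
│ └─┐ └─╴ ╵ │
│· ·│· · · ·│
│ ╷ └─┬─────┤
│·│· ·│· · ·│
│ └─┐ └───┐ │
│· ·│· · ·│·│
├─╴ └───┐ ╵ │
│· · · ·│· ·│
└───────┴───┘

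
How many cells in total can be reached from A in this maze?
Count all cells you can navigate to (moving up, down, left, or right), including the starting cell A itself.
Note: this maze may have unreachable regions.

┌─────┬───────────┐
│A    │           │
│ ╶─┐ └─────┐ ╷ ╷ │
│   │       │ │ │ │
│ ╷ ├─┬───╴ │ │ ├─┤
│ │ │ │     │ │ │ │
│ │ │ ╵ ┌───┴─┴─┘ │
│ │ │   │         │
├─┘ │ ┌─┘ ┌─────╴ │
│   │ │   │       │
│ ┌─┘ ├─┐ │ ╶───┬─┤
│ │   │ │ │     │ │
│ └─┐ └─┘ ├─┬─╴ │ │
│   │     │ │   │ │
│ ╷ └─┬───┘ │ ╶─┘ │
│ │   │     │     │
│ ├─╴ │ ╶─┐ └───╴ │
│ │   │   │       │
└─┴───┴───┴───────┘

Using BFS/flood-fill to find all reachable cells from A:
Maze size: 9 × 9 = 81 total cells
12 cell(s) are walled off and cannot be reached from A.
Reachable cells: 69

Reachable region (· marks reachable cells):

┌─────┬───────────┐
│A · ·│           │
│ ╶─┐ └─────┐ ╷ ╷ │
│· ·│· · · ·│ │ │ │
│ ╷ ├─┬───╴ │ │ ├─┤
│·│·│·│· · ·│ │ │·│
│ │ │ ╵ ┌───┴─┴─┘ │
│·│·│· ·│· · · · ·│
├─┘ │ ┌─┘ ┌─────╴ │
│· ·│·│· ·│· · · ·│
│ ┌─┘ ├─┐ │ ╶───┬─┤
│·│· ·│ │·│· · ·│·│
│ └─┐ └─┘ ├─┬─╴ │ │
│· ·│· · ·│·│· ·│·│
│ ╷ └─┬───┘ │ ╶─┘ │
│·│· ·│· · ·│· · ·│
│ ├─╴ │ ╶─┐ └───╴ │
│·│· ·│· ·│· · · ·│
└─┴───┴───┴───────┘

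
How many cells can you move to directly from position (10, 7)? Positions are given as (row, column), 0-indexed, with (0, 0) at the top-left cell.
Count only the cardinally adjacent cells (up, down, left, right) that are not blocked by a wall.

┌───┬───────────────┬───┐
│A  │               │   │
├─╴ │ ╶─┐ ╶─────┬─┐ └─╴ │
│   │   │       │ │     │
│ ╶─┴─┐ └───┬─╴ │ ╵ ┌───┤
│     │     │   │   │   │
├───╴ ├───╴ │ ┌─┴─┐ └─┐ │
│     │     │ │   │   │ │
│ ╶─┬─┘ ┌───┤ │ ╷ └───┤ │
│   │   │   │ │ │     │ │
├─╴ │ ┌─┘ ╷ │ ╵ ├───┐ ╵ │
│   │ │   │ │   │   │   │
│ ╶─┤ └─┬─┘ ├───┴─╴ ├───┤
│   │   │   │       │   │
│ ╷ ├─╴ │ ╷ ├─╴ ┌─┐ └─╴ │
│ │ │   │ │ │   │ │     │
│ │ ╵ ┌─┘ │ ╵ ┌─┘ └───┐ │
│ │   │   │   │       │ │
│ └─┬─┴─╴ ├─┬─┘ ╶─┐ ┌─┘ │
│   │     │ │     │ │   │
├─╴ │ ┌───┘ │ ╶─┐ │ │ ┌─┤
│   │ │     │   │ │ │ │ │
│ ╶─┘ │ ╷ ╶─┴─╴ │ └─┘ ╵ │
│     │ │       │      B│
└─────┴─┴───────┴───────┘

Checking passable neighbors of (10, 7):
Neighbors: (11, 7), (10, 6)
Count: 2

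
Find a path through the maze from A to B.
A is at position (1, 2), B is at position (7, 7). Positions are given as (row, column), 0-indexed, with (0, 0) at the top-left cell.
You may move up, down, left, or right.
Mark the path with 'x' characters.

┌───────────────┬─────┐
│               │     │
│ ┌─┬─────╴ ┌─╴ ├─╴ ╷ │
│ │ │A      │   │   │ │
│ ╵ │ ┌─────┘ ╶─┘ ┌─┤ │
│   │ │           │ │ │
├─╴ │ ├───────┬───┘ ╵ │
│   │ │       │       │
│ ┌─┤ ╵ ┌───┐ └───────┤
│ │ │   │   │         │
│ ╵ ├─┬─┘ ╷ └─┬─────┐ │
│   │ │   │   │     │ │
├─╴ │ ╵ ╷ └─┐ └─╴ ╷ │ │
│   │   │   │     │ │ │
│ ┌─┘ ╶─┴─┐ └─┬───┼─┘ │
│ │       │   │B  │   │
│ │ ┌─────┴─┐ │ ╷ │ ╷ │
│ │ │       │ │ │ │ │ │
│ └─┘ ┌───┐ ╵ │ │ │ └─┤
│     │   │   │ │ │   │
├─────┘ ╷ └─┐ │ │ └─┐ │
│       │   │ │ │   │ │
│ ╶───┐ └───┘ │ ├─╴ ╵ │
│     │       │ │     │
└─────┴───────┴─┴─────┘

Finding the shortest path from (1, 2) to (7, 7):
Path length: 29 steps
Directions: down → down → down → right → up → right → right → right → down → right → right → right → right → down → down → down → left → down → down → right → down → down → left → up → left → up → up → up → left

Solution:

┌───────────────┬─────┐
│               │     │
│ ┌─┬─────╴ ┌─╴ ├─╴ ╷ │
│ │ │A      │   │   │ │
│ ╵ │ ┌─────┘ ╶─┘ ┌─┤ │
│   │x│           │ │ │
├─╴ │ ├───────┬───┘ ╵ │
│   │x│x x x x│       │
│ ┌─┤ ╵ ┌───┐ └───────┤
│ │ │x x│   │x x x x x│
│ ╵ ├─┬─┘ ╷ └─┬─────┐ │
│   │ │   │   │     │x│
├─╴ │ ╵ ╷ └─┐ └─╴ ╷ │ │
│   │   │   │     │ │x│
│ ┌─┘ ╶─┴─┐ └─┬───┼─┘ │
│ │       │   │B x│x x│
│ │ ┌─────┴─┐ │ ╷ │ ╷ │
│ │ │       │ │ │x│x│ │
│ └─┘ ┌───┐ ╵ │ │ │ └─┤
│     │   │   │ │x│x x│
├─────┘ ╷ └─┐ │ │ └─┐ │
│       │   │ │ │x x│x│
│ ╶───┐ └───┘ │ ├─╴ ╵ │
│     │       │ │  x x│
└─────┴───────┴─┴─────┘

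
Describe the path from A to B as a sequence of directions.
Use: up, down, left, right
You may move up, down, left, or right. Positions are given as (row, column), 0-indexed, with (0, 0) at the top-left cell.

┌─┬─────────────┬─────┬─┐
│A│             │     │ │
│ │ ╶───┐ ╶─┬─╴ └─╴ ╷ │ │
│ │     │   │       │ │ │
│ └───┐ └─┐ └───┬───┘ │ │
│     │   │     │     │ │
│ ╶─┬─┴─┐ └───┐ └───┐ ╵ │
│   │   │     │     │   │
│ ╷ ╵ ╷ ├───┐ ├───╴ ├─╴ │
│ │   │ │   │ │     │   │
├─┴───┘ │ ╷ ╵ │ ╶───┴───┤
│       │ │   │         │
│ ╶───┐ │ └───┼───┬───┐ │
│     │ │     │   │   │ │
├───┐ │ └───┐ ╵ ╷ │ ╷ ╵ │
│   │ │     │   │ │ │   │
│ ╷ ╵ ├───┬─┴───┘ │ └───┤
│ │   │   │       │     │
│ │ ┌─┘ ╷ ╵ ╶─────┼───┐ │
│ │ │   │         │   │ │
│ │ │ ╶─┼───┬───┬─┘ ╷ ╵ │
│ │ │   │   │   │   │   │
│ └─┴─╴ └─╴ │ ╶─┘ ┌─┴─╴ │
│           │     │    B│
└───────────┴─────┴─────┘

Finding the path and converting it to directions:
Path through cells: (0,0) → (1,0) → (2,0) → (3,0) → (3,1) → (4,1) → (4,2) → (3,2) → (3,3) → (4,3) → (5,3) → (5,2) → (5,1) → (5,0) → (6,0) → (6,1) → (6,2) → (7,2) → (8,2) → (8,1) → (7,1) → (7,0) → (8,0) → (9,0) → (10,0) → (11,0) → (11,1) → (11,2) → (11,3) → (10,3) → (10,2) → (9,2) → (9,3) → (8,3) → (8,4) → (9,4) → (9,5) → (8,5) → (8,6) → (8,7) → (8,8) → (7,8) → (6,8) → (6,7) → (7,7) → (7,6) → (6,6) → (6,5) → (6,4) → (5,4) → (4,4) → (4,5) → (5,5) → (5,6) → (4,6) → (3,6) → (3,5) → (3,4) → (2,4) → (2,3) → (1,3) → (1,2) → (1,1) → (0,1) → (0,2) → (0,3) → (0,4) → (1,4) → (1,5) → (2,5) → (2,6) → (2,7) → (3,7) → (3,8) → (3,9) → (4,9) → (4,8) → (4,7) → (5,7) → (5,8) → (5,9) → (5,10) → (5,11) → (6,11) → (7,11) → (7,10) → (6,10) → (6,9) → (7,9) → (8,9) → (8,10) → (8,11) → (9,11) → (10,11) → (11,11)
Directions: down, down, down, right, down, right, up, right, down, down, left, left, left, down, right, right, down, down, left, up, left, down, down, down, down, right, right, right, up, left, up, right, up, right, down, right, up, right, right, right, up, up, left, down, left, up, left, left, up, up, right, down, right, up, up, left, left, up, left, up, left, left, up, right, right, right, down, right, down, right, right, down, right, right, down, left, left, down, right, right, right, right, down, down, left, up, left, down, down, right, right, down, down, down

Solution:

┌─┬─────────────┬─────┬─┐
│A│↱ → → ↓      │     │ │
│ │ ╶───┐ ╶─┬─╴ └─╴ ╷ │ │
│↓│↑ ← ↰│↳ ↓│       │ │ │
│ └───┐ └─┐ └───┬───┘ │ │
│↓    │↑ ↰│↳ → ↓│     │ │
│ ╶─┬─┴─┐ └───┐ └───┐ ╵ │
│↳ ↓│↱ ↓│↑ ← ↰│↳ → ↓│   │
│ ╷ ╵ ╷ ├───┐ ├───╴ ├─╴ │
│ │↳ ↑│↓│↱ ↓│↑│↓ ← ↲│   │
├─┴───┘ │ ╷ ╵ │ ╶───┴───┤
│↓ ← ← ↲│↑│↳ ↑│↳ → → → ↓│
│ ╶───┐ │ └───┼───┬───┐ │
│↳ → ↓│ │↑ ← ↰│↓ ↰│↓ ↰│↓│
├───┐ │ └───┐ ╵ ╷ │ ╷ ╵ │
│↓ ↰│↓│     │↑ ↲│↑│↓│↑ ↲│
│ ╷ ╵ ├───┬─┴───┘ │ └───┤
│↓│↑ ↲│↱ ↓│↱ → → ↑│↳ → ↓│
│ │ ┌─┘ ╷ ╵ ╶─────┼───┐ │
│↓│ │↱ ↑│↳ ↑      │   │↓│
│ │ │ ╶─┼───┬───┬─┘ ╷ ╵ │
│↓│ │↑ ↰│   │   │   │  ↓│
│ └─┴─╴ └─╴ │ ╶─┘ ┌─┴─╴ │
│↳ → → ↑    │     │    B│
└───────────┴─────┴─────┘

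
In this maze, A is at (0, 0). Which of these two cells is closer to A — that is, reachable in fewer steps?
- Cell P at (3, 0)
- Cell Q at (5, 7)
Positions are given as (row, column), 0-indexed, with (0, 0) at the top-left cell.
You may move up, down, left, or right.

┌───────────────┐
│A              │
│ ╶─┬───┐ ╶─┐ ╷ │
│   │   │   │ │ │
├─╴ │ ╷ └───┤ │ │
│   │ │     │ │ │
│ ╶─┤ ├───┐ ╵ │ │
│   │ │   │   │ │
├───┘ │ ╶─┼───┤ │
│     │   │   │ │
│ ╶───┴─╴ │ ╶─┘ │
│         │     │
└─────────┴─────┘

Shortest path A → P at (3, 0): 5 steps
Shortest path A → Q at (5, 7): 12 steps

P is closer (5 steps vs 12 steps).

Path to P:

┌───────────────┐
│A              │
│ ╶─┬───┐ ╶─┐ ╷ │
│↳ ↓│   │   │ │ │
├─╴ │ ╷ └───┤ │ │
│↓ ↲│ │     │ │ │
│ ╶─┤ ├───┐ ╵ │ │
│P  │ │   │   │ │
├───┘ │ ╶─┼───┤ │
│     │   │   │ │
│ ╶───┴─╴ │ ╶─┘ │
│         │     │
└─────────┴─────┘

Path to Q:

┌───────────────┐
│A → → → → → → ↓│
│ ╶─┬───┐ ╶─┐ ╷ │
│   │   │   │ │↓│
├─╴ │ ╷ └───┤ │ │
│   │ │     │ │↓│
│ ╶─┤ ├───┐ ╵ │ │
│   │ │   │   │↓│
├───┘ │ ╶─┼───┤ │
│     │   │   │↓│
│ ╶───┴─╴ │ ╶─┘ │
│         │    Q│
└─────────┴─────┘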